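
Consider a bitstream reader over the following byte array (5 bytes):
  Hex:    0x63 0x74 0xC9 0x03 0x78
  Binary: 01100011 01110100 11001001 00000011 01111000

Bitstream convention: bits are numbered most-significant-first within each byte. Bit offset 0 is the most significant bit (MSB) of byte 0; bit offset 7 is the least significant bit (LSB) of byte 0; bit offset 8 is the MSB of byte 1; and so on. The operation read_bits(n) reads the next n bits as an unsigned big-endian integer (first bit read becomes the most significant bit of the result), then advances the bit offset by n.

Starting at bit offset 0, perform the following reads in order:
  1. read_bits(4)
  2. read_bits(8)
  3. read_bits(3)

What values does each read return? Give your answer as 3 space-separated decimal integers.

Read 1: bits[0:4] width=4 -> value=6 (bin 0110); offset now 4 = byte 0 bit 4; 36 bits remain
Read 2: bits[4:12] width=8 -> value=55 (bin 00110111); offset now 12 = byte 1 bit 4; 28 bits remain
Read 3: bits[12:15] width=3 -> value=2 (bin 010); offset now 15 = byte 1 bit 7; 25 bits remain

Answer: 6 55 2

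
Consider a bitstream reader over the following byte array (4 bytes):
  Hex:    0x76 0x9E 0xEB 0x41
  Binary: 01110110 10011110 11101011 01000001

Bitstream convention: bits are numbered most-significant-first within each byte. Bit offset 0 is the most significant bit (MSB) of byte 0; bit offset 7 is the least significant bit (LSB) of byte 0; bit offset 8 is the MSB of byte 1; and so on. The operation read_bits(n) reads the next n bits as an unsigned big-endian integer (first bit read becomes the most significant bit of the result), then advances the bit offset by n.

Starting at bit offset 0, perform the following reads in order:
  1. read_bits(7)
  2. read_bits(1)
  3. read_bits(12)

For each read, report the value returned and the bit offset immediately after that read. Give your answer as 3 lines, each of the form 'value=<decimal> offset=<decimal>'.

Read 1: bits[0:7] width=7 -> value=59 (bin 0111011); offset now 7 = byte 0 bit 7; 25 bits remain
Read 2: bits[7:8] width=1 -> value=0 (bin 0); offset now 8 = byte 1 bit 0; 24 bits remain
Read 3: bits[8:20] width=12 -> value=2542 (bin 100111101110); offset now 20 = byte 2 bit 4; 12 bits remain

Answer: value=59 offset=7
value=0 offset=8
value=2542 offset=20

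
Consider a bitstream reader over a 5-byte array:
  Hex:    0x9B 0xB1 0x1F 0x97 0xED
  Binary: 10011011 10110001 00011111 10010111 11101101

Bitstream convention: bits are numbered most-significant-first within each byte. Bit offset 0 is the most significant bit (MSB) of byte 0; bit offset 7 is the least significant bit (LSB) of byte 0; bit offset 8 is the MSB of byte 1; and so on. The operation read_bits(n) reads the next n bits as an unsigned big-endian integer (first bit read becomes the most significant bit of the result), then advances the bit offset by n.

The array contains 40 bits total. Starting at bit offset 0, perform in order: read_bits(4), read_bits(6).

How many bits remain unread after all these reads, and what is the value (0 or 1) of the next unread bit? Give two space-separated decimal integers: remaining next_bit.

Read 1: bits[0:4] width=4 -> value=9 (bin 1001); offset now 4 = byte 0 bit 4; 36 bits remain
Read 2: bits[4:10] width=6 -> value=46 (bin 101110); offset now 10 = byte 1 bit 2; 30 bits remain

Answer: 30 1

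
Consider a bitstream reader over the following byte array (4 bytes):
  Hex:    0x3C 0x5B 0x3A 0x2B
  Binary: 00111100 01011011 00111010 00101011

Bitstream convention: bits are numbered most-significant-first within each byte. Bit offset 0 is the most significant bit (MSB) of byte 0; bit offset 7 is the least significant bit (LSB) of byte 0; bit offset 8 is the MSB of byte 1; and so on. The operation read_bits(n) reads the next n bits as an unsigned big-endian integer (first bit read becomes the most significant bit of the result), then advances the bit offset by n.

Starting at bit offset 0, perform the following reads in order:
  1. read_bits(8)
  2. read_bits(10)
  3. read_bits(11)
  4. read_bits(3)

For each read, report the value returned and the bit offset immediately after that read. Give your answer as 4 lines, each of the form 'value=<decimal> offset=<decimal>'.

Read 1: bits[0:8] width=8 -> value=60 (bin 00111100); offset now 8 = byte 1 bit 0; 24 bits remain
Read 2: bits[8:18] width=10 -> value=364 (bin 0101101100); offset now 18 = byte 2 bit 2; 14 bits remain
Read 3: bits[18:29] width=11 -> value=1861 (bin 11101000101); offset now 29 = byte 3 bit 5; 3 bits remain
Read 4: bits[29:32] width=3 -> value=3 (bin 011); offset now 32 = byte 4 bit 0; 0 bits remain

Answer: value=60 offset=8
value=364 offset=18
value=1861 offset=29
value=3 offset=32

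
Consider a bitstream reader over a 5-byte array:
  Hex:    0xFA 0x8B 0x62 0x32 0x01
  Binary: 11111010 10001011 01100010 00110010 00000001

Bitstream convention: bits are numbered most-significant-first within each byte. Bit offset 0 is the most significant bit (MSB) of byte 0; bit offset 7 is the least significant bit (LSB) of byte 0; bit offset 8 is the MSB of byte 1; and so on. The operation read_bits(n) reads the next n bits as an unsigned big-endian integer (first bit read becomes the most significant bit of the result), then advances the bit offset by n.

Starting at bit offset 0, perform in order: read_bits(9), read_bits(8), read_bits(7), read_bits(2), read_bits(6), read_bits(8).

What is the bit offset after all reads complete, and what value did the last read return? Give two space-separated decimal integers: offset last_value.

Read 1: bits[0:9] width=9 -> value=501 (bin 111110101); offset now 9 = byte 1 bit 1; 31 bits remain
Read 2: bits[9:17] width=8 -> value=22 (bin 00010110); offset now 17 = byte 2 bit 1; 23 bits remain
Read 3: bits[17:24] width=7 -> value=98 (bin 1100010); offset now 24 = byte 3 bit 0; 16 bits remain
Read 4: bits[24:26] width=2 -> value=0 (bin 00); offset now 26 = byte 3 bit 2; 14 bits remain
Read 5: bits[26:32] width=6 -> value=50 (bin 110010); offset now 32 = byte 4 bit 0; 8 bits remain
Read 6: bits[32:40] width=8 -> value=1 (bin 00000001); offset now 40 = byte 5 bit 0; 0 bits remain

Answer: 40 1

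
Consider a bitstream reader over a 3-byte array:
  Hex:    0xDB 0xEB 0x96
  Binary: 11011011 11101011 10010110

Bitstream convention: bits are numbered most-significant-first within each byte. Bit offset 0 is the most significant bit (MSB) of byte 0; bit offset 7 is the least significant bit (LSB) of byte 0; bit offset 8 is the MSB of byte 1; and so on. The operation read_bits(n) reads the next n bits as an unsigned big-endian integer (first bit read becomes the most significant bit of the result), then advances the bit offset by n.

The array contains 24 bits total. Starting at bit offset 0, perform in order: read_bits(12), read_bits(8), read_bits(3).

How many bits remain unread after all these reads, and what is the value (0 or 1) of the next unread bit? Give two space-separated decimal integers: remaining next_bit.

Answer: 1 0

Derivation:
Read 1: bits[0:12] width=12 -> value=3518 (bin 110110111110); offset now 12 = byte 1 bit 4; 12 bits remain
Read 2: bits[12:20] width=8 -> value=185 (bin 10111001); offset now 20 = byte 2 bit 4; 4 bits remain
Read 3: bits[20:23] width=3 -> value=3 (bin 011); offset now 23 = byte 2 bit 7; 1 bits remain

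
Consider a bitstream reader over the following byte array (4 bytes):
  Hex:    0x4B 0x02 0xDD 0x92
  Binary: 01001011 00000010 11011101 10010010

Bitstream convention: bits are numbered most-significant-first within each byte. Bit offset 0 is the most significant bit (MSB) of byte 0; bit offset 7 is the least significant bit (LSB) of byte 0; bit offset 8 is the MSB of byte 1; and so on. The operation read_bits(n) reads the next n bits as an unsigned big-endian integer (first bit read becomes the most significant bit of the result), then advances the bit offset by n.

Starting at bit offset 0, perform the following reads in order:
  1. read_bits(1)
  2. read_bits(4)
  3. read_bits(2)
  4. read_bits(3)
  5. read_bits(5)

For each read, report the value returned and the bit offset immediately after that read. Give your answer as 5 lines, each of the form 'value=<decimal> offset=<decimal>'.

Answer: value=0 offset=1
value=9 offset=5
value=1 offset=7
value=4 offset=10
value=1 offset=15

Derivation:
Read 1: bits[0:1] width=1 -> value=0 (bin 0); offset now 1 = byte 0 bit 1; 31 bits remain
Read 2: bits[1:5] width=4 -> value=9 (bin 1001); offset now 5 = byte 0 bit 5; 27 bits remain
Read 3: bits[5:7] width=2 -> value=1 (bin 01); offset now 7 = byte 0 bit 7; 25 bits remain
Read 4: bits[7:10] width=3 -> value=4 (bin 100); offset now 10 = byte 1 bit 2; 22 bits remain
Read 5: bits[10:15] width=5 -> value=1 (bin 00001); offset now 15 = byte 1 bit 7; 17 bits remain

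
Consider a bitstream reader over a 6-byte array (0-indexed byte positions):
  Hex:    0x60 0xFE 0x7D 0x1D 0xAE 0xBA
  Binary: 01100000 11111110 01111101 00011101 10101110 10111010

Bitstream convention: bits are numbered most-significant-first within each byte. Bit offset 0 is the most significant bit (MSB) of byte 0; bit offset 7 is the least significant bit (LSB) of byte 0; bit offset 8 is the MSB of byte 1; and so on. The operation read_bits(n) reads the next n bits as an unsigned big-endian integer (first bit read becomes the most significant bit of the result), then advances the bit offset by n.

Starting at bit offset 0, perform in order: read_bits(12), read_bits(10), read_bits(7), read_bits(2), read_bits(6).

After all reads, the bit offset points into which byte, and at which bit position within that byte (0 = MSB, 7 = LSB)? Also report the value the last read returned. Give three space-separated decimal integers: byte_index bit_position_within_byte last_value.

Read 1: bits[0:12] width=12 -> value=1551 (bin 011000001111); offset now 12 = byte 1 bit 4; 36 bits remain
Read 2: bits[12:22] width=10 -> value=927 (bin 1110011111); offset now 22 = byte 2 bit 6; 26 bits remain
Read 3: bits[22:29] width=7 -> value=35 (bin 0100011); offset now 29 = byte 3 bit 5; 19 bits remain
Read 4: bits[29:31] width=2 -> value=2 (bin 10); offset now 31 = byte 3 bit 7; 17 bits remain
Read 5: bits[31:37] width=6 -> value=53 (bin 110101); offset now 37 = byte 4 bit 5; 11 bits remain

Answer: 4 5 53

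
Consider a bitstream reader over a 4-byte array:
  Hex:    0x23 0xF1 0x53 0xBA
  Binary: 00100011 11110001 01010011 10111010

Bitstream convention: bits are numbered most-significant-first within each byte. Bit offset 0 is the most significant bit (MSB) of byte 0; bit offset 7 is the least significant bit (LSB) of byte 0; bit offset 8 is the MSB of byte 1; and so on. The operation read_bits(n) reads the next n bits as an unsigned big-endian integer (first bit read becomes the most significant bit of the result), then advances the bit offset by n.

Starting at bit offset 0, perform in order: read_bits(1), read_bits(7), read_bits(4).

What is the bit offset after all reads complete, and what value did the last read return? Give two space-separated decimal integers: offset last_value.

Answer: 12 15

Derivation:
Read 1: bits[0:1] width=1 -> value=0 (bin 0); offset now 1 = byte 0 bit 1; 31 bits remain
Read 2: bits[1:8] width=7 -> value=35 (bin 0100011); offset now 8 = byte 1 bit 0; 24 bits remain
Read 3: bits[8:12] width=4 -> value=15 (bin 1111); offset now 12 = byte 1 bit 4; 20 bits remain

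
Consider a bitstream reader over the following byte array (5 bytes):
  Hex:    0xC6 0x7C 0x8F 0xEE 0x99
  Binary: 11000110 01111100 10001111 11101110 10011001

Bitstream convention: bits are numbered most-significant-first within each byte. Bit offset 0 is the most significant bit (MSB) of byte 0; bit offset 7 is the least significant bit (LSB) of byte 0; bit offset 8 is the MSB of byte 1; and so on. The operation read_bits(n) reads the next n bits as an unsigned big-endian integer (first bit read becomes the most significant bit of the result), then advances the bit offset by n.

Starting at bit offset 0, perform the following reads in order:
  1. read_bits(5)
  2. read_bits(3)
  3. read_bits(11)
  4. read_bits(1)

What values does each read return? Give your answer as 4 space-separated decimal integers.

Answer: 24 6 996 0

Derivation:
Read 1: bits[0:5] width=5 -> value=24 (bin 11000); offset now 5 = byte 0 bit 5; 35 bits remain
Read 2: bits[5:8] width=3 -> value=6 (bin 110); offset now 8 = byte 1 bit 0; 32 bits remain
Read 3: bits[8:19] width=11 -> value=996 (bin 01111100100); offset now 19 = byte 2 bit 3; 21 bits remain
Read 4: bits[19:20] width=1 -> value=0 (bin 0); offset now 20 = byte 2 bit 4; 20 bits remain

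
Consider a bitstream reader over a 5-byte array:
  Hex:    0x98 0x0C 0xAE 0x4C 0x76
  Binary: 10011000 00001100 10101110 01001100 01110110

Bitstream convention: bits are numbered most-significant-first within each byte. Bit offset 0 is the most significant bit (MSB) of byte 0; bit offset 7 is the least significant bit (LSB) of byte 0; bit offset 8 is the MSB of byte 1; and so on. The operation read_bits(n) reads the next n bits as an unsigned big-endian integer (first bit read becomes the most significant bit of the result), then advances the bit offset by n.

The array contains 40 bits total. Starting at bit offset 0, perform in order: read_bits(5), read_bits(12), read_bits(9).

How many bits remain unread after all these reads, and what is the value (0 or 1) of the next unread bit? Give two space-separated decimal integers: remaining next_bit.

Read 1: bits[0:5] width=5 -> value=19 (bin 10011); offset now 5 = byte 0 bit 5; 35 bits remain
Read 2: bits[5:17] width=12 -> value=25 (bin 000000011001); offset now 17 = byte 2 bit 1; 23 bits remain
Read 3: bits[17:26] width=9 -> value=185 (bin 010111001); offset now 26 = byte 3 bit 2; 14 bits remain

Answer: 14 0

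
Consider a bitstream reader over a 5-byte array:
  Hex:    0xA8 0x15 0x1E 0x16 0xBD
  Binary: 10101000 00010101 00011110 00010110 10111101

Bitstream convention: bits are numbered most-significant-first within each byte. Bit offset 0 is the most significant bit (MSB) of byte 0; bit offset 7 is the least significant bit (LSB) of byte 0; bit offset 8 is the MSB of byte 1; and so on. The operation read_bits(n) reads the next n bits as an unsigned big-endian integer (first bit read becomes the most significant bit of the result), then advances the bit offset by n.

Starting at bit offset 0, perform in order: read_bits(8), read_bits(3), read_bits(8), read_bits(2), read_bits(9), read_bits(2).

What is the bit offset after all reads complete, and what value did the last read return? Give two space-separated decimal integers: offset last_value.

Read 1: bits[0:8] width=8 -> value=168 (bin 10101000); offset now 8 = byte 1 bit 0; 32 bits remain
Read 2: bits[8:11] width=3 -> value=0 (bin 000); offset now 11 = byte 1 bit 3; 29 bits remain
Read 3: bits[11:19] width=8 -> value=168 (bin 10101000); offset now 19 = byte 2 bit 3; 21 bits remain
Read 4: bits[19:21] width=2 -> value=3 (bin 11); offset now 21 = byte 2 bit 5; 19 bits remain
Read 5: bits[21:30] width=9 -> value=389 (bin 110000101); offset now 30 = byte 3 bit 6; 10 bits remain
Read 6: bits[30:32] width=2 -> value=2 (bin 10); offset now 32 = byte 4 bit 0; 8 bits remain

Answer: 32 2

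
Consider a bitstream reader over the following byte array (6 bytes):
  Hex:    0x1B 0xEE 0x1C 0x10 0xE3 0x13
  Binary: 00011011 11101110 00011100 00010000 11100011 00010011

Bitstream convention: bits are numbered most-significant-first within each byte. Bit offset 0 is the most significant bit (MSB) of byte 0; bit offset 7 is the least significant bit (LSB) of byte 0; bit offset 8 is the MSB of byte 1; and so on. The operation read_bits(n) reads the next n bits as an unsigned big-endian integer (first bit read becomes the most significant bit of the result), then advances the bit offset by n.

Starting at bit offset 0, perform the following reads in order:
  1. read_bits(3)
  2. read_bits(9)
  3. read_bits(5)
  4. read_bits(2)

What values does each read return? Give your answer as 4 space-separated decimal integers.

Read 1: bits[0:3] width=3 -> value=0 (bin 000); offset now 3 = byte 0 bit 3; 45 bits remain
Read 2: bits[3:12] width=9 -> value=446 (bin 110111110); offset now 12 = byte 1 bit 4; 36 bits remain
Read 3: bits[12:17] width=5 -> value=28 (bin 11100); offset now 17 = byte 2 bit 1; 31 bits remain
Read 4: bits[17:19] width=2 -> value=0 (bin 00); offset now 19 = byte 2 bit 3; 29 bits remain

Answer: 0 446 28 0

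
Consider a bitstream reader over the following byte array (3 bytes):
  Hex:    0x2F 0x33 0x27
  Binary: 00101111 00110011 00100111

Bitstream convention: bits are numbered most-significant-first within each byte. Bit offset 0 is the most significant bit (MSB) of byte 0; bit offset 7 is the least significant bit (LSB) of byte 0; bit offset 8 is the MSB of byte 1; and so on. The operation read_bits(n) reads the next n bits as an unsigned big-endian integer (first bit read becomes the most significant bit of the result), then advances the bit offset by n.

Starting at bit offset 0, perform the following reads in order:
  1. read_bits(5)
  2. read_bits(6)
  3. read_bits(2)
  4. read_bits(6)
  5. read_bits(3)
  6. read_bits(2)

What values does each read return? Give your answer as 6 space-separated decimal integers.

Answer: 5 57 2 25 1 3

Derivation:
Read 1: bits[0:5] width=5 -> value=5 (bin 00101); offset now 5 = byte 0 bit 5; 19 bits remain
Read 2: bits[5:11] width=6 -> value=57 (bin 111001); offset now 11 = byte 1 bit 3; 13 bits remain
Read 3: bits[11:13] width=2 -> value=2 (bin 10); offset now 13 = byte 1 bit 5; 11 bits remain
Read 4: bits[13:19] width=6 -> value=25 (bin 011001); offset now 19 = byte 2 bit 3; 5 bits remain
Read 5: bits[19:22] width=3 -> value=1 (bin 001); offset now 22 = byte 2 bit 6; 2 bits remain
Read 6: bits[22:24] width=2 -> value=3 (bin 11); offset now 24 = byte 3 bit 0; 0 bits remain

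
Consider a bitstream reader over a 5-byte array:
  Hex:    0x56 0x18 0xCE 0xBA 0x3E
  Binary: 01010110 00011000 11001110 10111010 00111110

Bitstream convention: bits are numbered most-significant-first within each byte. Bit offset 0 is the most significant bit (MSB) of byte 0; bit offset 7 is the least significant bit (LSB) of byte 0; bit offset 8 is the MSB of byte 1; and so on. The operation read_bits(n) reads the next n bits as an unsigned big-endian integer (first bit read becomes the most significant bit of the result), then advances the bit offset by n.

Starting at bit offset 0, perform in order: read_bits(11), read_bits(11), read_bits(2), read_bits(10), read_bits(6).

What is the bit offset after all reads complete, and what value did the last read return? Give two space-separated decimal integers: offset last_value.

Answer: 40 62

Derivation:
Read 1: bits[0:11] width=11 -> value=688 (bin 01010110000); offset now 11 = byte 1 bit 3; 29 bits remain
Read 2: bits[11:22] width=11 -> value=1587 (bin 11000110011); offset now 22 = byte 2 bit 6; 18 bits remain
Read 3: bits[22:24] width=2 -> value=2 (bin 10); offset now 24 = byte 3 bit 0; 16 bits remain
Read 4: bits[24:34] width=10 -> value=744 (bin 1011101000); offset now 34 = byte 4 bit 2; 6 bits remain
Read 5: bits[34:40] width=6 -> value=62 (bin 111110); offset now 40 = byte 5 bit 0; 0 bits remain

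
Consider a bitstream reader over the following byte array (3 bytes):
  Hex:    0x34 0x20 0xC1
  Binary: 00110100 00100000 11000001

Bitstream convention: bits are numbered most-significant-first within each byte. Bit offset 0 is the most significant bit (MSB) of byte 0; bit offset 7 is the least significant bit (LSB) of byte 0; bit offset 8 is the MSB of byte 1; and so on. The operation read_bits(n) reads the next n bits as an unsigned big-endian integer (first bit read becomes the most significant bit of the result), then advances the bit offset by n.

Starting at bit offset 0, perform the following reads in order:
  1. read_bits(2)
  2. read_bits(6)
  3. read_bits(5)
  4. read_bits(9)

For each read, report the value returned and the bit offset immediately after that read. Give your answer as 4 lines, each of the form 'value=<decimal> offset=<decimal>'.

Read 1: bits[0:2] width=2 -> value=0 (bin 00); offset now 2 = byte 0 bit 2; 22 bits remain
Read 2: bits[2:8] width=6 -> value=52 (bin 110100); offset now 8 = byte 1 bit 0; 16 bits remain
Read 3: bits[8:13] width=5 -> value=4 (bin 00100); offset now 13 = byte 1 bit 5; 11 bits remain
Read 4: bits[13:22] width=9 -> value=48 (bin 000110000); offset now 22 = byte 2 bit 6; 2 bits remain

Answer: value=0 offset=2
value=52 offset=8
value=4 offset=13
value=48 offset=22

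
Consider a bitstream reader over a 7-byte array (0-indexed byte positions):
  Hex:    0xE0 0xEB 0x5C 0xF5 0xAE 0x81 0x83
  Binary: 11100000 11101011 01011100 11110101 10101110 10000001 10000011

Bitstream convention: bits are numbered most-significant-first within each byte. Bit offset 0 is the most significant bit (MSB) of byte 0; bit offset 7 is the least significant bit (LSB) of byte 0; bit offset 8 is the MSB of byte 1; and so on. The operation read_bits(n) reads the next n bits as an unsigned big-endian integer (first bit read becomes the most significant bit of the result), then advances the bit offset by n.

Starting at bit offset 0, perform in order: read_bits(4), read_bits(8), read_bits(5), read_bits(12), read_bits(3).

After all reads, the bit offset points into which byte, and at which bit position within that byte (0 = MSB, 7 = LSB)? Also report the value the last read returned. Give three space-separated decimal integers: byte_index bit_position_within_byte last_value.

Read 1: bits[0:4] width=4 -> value=14 (bin 1110); offset now 4 = byte 0 bit 4; 52 bits remain
Read 2: bits[4:12] width=8 -> value=14 (bin 00001110); offset now 12 = byte 1 bit 4; 44 bits remain
Read 3: bits[12:17] width=5 -> value=22 (bin 10110); offset now 17 = byte 2 bit 1; 39 bits remain
Read 4: bits[17:29] width=12 -> value=2974 (bin 101110011110); offset now 29 = byte 3 bit 5; 27 bits remain
Read 5: bits[29:32] width=3 -> value=5 (bin 101); offset now 32 = byte 4 bit 0; 24 bits remain

Answer: 4 0 5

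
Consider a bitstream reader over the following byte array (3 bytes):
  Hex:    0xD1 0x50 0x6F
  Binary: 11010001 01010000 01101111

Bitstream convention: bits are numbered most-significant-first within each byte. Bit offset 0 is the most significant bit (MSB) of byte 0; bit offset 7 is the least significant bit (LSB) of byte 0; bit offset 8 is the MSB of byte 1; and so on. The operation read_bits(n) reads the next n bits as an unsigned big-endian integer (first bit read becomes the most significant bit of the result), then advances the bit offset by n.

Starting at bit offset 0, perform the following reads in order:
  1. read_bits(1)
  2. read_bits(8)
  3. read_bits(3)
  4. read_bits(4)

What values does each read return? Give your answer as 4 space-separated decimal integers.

Answer: 1 162 5 0

Derivation:
Read 1: bits[0:1] width=1 -> value=1 (bin 1); offset now 1 = byte 0 bit 1; 23 bits remain
Read 2: bits[1:9] width=8 -> value=162 (bin 10100010); offset now 9 = byte 1 bit 1; 15 bits remain
Read 3: bits[9:12] width=3 -> value=5 (bin 101); offset now 12 = byte 1 bit 4; 12 bits remain
Read 4: bits[12:16] width=4 -> value=0 (bin 0000); offset now 16 = byte 2 bit 0; 8 bits remain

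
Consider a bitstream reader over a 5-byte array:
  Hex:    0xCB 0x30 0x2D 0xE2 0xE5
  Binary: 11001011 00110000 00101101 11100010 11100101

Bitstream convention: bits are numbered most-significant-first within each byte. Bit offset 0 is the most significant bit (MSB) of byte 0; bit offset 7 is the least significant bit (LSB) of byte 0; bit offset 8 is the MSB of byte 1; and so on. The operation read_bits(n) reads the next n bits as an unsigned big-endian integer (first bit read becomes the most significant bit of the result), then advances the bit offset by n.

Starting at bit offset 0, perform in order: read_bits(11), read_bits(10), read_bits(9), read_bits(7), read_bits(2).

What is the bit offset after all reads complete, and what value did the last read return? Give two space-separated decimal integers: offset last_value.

Answer: 39 2

Derivation:
Read 1: bits[0:11] width=11 -> value=1625 (bin 11001011001); offset now 11 = byte 1 bit 3; 29 bits remain
Read 2: bits[11:21] width=10 -> value=517 (bin 1000000101); offset now 21 = byte 2 bit 5; 19 bits remain
Read 3: bits[21:30] width=9 -> value=376 (bin 101111000); offset now 30 = byte 3 bit 6; 10 bits remain
Read 4: bits[30:37] width=7 -> value=92 (bin 1011100); offset now 37 = byte 4 bit 5; 3 bits remain
Read 5: bits[37:39] width=2 -> value=2 (bin 10); offset now 39 = byte 4 bit 7; 1 bits remain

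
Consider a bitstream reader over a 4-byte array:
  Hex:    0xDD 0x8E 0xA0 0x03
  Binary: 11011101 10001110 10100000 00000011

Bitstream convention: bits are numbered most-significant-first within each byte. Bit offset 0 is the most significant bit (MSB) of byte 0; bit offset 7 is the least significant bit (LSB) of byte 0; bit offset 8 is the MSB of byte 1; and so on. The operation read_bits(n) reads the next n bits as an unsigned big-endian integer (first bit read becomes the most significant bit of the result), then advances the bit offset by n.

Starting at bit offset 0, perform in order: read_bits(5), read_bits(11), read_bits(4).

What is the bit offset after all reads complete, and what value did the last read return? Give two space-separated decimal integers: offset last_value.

Answer: 20 10

Derivation:
Read 1: bits[0:5] width=5 -> value=27 (bin 11011); offset now 5 = byte 0 bit 5; 27 bits remain
Read 2: bits[5:16] width=11 -> value=1422 (bin 10110001110); offset now 16 = byte 2 bit 0; 16 bits remain
Read 3: bits[16:20] width=4 -> value=10 (bin 1010); offset now 20 = byte 2 bit 4; 12 bits remain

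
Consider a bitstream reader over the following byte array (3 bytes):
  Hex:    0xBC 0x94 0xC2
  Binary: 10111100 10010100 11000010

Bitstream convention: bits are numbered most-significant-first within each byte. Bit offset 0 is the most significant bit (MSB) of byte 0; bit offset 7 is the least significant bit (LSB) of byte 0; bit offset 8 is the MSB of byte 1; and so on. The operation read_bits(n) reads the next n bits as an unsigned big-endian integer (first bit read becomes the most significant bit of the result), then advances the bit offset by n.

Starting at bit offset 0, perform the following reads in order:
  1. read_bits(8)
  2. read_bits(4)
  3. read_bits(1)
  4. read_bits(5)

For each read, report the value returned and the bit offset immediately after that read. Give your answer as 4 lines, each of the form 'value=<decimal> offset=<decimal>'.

Read 1: bits[0:8] width=8 -> value=188 (bin 10111100); offset now 8 = byte 1 bit 0; 16 bits remain
Read 2: bits[8:12] width=4 -> value=9 (bin 1001); offset now 12 = byte 1 bit 4; 12 bits remain
Read 3: bits[12:13] width=1 -> value=0 (bin 0); offset now 13 = byte 1 bit 5; 11 bits remain
Read 4: bits[13:18] width=5 -> value=19 (bin 10011); offset now 18 = byte 2 bit 2; 6 bits remain

Answer: value=188 offset=8
value=9 offset=12
value=0 offset=13
value=19 offset=18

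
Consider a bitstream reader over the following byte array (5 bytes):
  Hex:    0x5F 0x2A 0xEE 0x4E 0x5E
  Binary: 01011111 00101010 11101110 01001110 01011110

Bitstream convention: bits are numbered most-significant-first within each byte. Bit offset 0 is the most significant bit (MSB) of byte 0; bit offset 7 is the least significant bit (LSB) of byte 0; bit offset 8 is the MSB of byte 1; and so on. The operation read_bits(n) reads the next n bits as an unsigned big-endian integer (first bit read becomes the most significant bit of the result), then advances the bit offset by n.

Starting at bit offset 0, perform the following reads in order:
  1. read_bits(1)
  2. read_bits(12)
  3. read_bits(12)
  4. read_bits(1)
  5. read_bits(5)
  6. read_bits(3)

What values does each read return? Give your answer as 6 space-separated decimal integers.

Answer: 0 3045 1500 1 7 1

Derivation:
Read 1: bits[0:1] width=1 -> value=0 (bin 0); offset now 1 = byte 0 bit 1; 39 bits remain
Read 2: bits[1:13] width=12 -> value=3045 (bin 101111100101); offset now 13 = byte 1 bit 5; 27 bits remain
Read 3: bits[13:25] width=12 -> value=1500 (bin 010111011100); offset now 25 = byte 3 bit 1; 15 bits remain
Read 4: bits[25:26] width=1 -> value=1 (bin 1); offset now 26 = byte 3 bit 2; 14 bits remain
Read 5: bits[26:31] width=5 -> value=7 (bin 00111); offset now 31 = byte 3 bit 7; 9 bits remain
Read 6: bits[31:34] width=3 -> value=1 (bin 001); offset now 34 = byte 4 bit 2; 6 bits remain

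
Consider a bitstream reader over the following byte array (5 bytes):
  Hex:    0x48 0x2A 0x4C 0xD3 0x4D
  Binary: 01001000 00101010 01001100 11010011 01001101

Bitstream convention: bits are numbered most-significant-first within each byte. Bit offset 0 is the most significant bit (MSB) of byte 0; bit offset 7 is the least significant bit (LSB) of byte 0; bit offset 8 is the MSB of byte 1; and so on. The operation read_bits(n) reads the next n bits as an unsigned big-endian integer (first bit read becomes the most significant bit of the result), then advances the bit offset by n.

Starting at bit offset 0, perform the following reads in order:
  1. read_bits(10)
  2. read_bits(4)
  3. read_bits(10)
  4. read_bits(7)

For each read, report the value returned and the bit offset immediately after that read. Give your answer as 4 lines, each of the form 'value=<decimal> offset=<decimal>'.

Read 1: bits[0:10] width=10 -> value=288 (bin 0100100000); offset now 10 = byte 1 bit 2; 30 bits remain
Read 2: bits[10:14] width=4 -> value=10 (bin 1010); offset now 14 = byte 1 bit 6; 26 bits remain
Read 3: bits[14:24] width=10 -> value=588 (bin 1001001100); offset now 24 = byte 3 bit 0; 16 bits remain
Read 4: bits[24:31] width=7 -> value=105 (bin 1101001); offset now 31 = byte 3 bit 7; 9 bits remain

Answer: value=288 offset=10
value=10 offset=14
value=588 offset=24
value=105 offset=31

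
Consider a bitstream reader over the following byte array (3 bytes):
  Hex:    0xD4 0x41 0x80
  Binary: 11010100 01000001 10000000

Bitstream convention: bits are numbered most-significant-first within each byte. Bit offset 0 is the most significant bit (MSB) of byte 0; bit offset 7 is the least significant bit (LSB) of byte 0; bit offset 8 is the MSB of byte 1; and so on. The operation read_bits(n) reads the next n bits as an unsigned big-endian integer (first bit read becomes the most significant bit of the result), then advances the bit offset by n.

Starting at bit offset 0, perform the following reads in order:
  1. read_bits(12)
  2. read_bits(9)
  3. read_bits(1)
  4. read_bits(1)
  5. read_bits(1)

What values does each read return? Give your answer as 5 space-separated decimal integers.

Read 1: bits[0:12] width=12 -> value=3396 (bin 110101000100); offset now 12 = byte 1 bit 4; 12 bits remain
Read 2: bits[12:21] width=9 -> value=48 (bin 000110000); offset now 21 = byte 2 bit 5; 3 bits remain
Read 3: bits[21:22] width=1 -> value=0 (bin 0); offset now 22 = byte 2 bit 6; 2 bits remain
Read 4: bits[22:23] width=1 -> value=0 (bin 0); offset now 23 = byte 2 bit 7; 1 bits remain
Read 5: bits[23:24] width=1 -> value=0 (bin 0); offset now 24 = byte 3 bit 0; 0 bits remain

Answer: 3396 48 0 0 0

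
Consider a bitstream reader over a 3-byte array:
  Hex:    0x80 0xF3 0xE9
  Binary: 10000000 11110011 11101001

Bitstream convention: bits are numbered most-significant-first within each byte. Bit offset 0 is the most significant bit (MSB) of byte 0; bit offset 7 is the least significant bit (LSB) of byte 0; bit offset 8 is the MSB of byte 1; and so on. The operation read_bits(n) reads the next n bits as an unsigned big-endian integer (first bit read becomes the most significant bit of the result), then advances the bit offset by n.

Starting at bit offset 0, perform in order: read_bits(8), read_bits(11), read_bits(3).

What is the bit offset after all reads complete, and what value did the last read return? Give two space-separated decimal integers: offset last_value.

Read 1: bits[0:8] width=8 -> value=128 (bin 10000000); offset now 8 = byte 1 bit 0; 16 bits remain
Read 2: bits[8:19] width=11 -> value=1951 (bin 11110011111); offset now 19 = byte 2 bit 3; 5 bits remain
Read 3: bits[19:22] width=3 -> value=2 (bin 010); offset now 22 = byte 2 bit 6; 2 bits remain

Answer: 22 2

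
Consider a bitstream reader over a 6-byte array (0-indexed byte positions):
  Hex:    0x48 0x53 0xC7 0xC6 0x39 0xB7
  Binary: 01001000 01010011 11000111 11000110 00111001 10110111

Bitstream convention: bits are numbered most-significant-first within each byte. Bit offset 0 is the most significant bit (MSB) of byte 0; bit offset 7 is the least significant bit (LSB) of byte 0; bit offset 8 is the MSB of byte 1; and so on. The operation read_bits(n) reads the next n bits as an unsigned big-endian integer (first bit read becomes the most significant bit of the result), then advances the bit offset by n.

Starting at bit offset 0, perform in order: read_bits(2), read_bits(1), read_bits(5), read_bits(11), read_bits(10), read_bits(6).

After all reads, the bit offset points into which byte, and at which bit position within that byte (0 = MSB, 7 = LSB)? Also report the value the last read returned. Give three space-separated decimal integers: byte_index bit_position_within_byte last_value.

Read 1: bits[0:2] width=2 -> value=1 (bin 01); offset now 2 = byte 0 bit 2; 46 bits remain
Read 2: bits[2:3] width=1 -> value=0 (bin 0); offset now 3 = byte 0 bit 3; 45 bits remain
Read 3: bits[3:8] width=5 -> value=8 (bin 01000); offset now 8 = byte 1 bit 0; 40 bits remain
Read 4: bits[8:19] width=11 -> value=670 (bin 01010011110); offset now 19 = byte 2 bit 3; 29 bits remain
Read 5: bits[19:29] width=10 -> value=248 (bin 0011111000); offset now 29 = byte 3 bit 5; 19 bits remain
Read 6: bits[29:35] width=6 -> value=49 (bin 110001); offset now 35 = byte 4 bit 3; 13 bits remain

Answer: 4 3 49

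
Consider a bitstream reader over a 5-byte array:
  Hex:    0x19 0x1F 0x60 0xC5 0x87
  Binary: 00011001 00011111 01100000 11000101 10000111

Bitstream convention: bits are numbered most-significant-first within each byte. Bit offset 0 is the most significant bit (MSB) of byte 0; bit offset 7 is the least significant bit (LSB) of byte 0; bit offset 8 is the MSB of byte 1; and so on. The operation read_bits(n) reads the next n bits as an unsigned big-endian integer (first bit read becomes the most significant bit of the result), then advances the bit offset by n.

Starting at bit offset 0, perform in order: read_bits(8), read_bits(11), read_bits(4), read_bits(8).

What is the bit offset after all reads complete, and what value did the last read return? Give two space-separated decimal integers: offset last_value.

Read 1: bits[0:8] width=8 -> value=25 (bin 00011001); offset now 8 = byte 1 bit 0; 32 bits remain
Read 2: bits[8:19] width=11 -> value=251 (bin 00011111011); offset now 19 = byte 2 bit 3; 21 bits remain
Read 3: bits[19:23] width=4 -> value=0 (bin 0000); offset now 23 = byte 2 bit 7; 17 bits remain
Read 4: bits[23:31] width=8 -> value=98 (bin 01100010); offset now 31 = byte 3 bit 7; 9 bits remain

Answer: 31 98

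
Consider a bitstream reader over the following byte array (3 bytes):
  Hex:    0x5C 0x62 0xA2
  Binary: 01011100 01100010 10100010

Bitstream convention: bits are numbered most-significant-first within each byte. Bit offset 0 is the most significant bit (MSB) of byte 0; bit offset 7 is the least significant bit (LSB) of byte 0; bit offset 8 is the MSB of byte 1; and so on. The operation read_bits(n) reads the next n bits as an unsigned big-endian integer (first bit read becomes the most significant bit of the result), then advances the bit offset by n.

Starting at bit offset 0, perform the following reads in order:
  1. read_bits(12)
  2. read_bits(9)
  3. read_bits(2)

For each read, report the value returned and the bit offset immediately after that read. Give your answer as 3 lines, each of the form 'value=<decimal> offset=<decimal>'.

Answer: value=1478 offset=12
value=84 offset=21
value=1 offset=23

Derivation:
Read 1: bits[0:12] width=12 -> value=1478 (bin 010111000110); offset now 12 = byte 1 bit 4; 12 bits remain
Read 2: bits[12:21] width=9 -> value=84 (bin 001010100); offset now 21 = byte 2 bit 5; 3 bits remain
Read 3: bits[21:23] width=2 -> value=1 (bin 01); offset now 23 = byte 2 bit 7; 1 bits remain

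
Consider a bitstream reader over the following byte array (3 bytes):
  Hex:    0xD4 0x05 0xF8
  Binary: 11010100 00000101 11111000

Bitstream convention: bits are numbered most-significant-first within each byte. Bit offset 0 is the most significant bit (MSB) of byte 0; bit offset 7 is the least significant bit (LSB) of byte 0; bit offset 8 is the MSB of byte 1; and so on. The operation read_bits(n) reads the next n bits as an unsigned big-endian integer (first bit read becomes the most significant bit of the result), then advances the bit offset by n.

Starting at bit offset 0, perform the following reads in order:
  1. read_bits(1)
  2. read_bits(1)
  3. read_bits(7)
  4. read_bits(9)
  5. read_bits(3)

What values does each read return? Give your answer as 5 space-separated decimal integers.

Answer: 1 1 40 23 7

Derivation:
Read 1: bits[0:1] width=1 -> value=1 (bin 1); offset now 1 = byte 0 bit 1; 23 bits remain
Read 2: bits[1:2] width=1 -> value=1 (bin 1); offset now 2 = byte 0 bit 2; 22 bits remain
Read 3: bits[2:9] width=7 -> value=40 (bin 0101000); offset now 9 = byte 1 bit 1; 15 bits remain
Read 4: bits[9:18] width=9 -> value=23 (bin 000010111); offset now 18 = byte 2 bit 2; 6 bits remain
Read 5: bits[18:21] width=3 -> value=7 (bin 111); offset now 21 = byte 2 bit 5; 3 bits remain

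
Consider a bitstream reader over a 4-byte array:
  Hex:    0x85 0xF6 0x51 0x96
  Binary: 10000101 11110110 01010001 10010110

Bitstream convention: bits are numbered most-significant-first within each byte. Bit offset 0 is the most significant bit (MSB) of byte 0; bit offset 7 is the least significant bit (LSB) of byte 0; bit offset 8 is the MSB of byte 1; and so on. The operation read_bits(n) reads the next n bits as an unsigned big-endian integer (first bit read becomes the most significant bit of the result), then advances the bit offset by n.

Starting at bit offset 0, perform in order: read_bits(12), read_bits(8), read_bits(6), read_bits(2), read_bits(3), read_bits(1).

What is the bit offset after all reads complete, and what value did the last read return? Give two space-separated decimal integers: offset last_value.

Answer: 32 0

Derivation:
Read 1: bits[0:12] width=12 -> value=2143 (bin 100001011111); offset now 12 = byte 1 bit 4; 20 bits remain
Read 2: bits[12:20] width=8 -> value=101 (bin 01100101); offset now 20 = byte 2 bit 4; 12 bits remain
Read 3: bits[20:26] width=6 -> value=6 (bin 000110); offset now 26 = byte 3 bit 2; 6 bits remain
Read 4: bits[26:28] width=2 -> value=1 (bin 01); offset now 28 = byte 3 bit 4; 4 bits remain
Read 5: bits[28:31] width=3 -> value=3 (bin 011); offset now 31 = byte 3 bit 7; 1 bits remain
Read 6: bits[31:32] width=1 -> value=0 (bin 0); offset now 32 = byte 4 bit 0; 0 bits remain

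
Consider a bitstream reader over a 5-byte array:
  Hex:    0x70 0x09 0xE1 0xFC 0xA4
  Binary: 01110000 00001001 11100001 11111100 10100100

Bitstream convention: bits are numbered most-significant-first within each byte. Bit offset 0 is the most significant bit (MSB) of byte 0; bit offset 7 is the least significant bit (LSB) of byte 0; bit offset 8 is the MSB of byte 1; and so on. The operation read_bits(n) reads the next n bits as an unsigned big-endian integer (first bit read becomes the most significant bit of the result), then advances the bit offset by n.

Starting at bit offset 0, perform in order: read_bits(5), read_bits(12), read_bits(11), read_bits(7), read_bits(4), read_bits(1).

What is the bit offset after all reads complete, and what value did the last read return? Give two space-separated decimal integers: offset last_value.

Answer: 40 0

Derivation:
Read 1: bits[0:5] width=5 -> value=14 (bin 01110); offset now 5 = byte 0 bit 5; 35 bits remain
Read 2: bits[5:17] width=12 -> value=19 (bin 000000010011); offset now 17 = byte 2 bit 1; 23 bits remain
Read 3: bits[17:28] width=11 -> value=1567 (bin 11000011111); offset now 28 = byte 3 bit 4; 12 bits remain
Read 4: bits[28:35] width=7 -> value=101 (bin 1100101); offset now 35 = byte 4 bit 3; 5 bits remain
Read 5: bits[35:39] width=4 -> value=2 (bin 0010); offset now 39 = byte 4 bit 7; 1 bits remain
Read 6: bits[39:40] width=1 -> value=0 (bin 0); offset now 40 = byte 5 bit 0; 0 bits remain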